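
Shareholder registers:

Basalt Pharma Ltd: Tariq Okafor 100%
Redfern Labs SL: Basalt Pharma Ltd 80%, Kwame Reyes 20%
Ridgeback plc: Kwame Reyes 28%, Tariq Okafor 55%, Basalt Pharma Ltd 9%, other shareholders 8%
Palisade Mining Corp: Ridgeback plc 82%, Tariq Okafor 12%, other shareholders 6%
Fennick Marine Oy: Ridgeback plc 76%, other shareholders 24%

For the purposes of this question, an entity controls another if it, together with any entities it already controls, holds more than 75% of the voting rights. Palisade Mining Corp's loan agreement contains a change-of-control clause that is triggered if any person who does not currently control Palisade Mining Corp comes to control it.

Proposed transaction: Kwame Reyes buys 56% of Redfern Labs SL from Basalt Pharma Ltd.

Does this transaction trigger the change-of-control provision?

The purchase adds only to Kwame's holdings (Basalt's stake shrinks), so Kwame is the only person who could newly come to control Palisade.
Kwame's largest direct stake is 28% in Ridgeback, which does not meet the threshold, so Kwame controls no company.
Neither Kwame nor any entity Kwame controls holds any voting interest in Palisade.
So before the transaction, Kwame does not control Palisade.
After the purchase, Kwame's direct stake in Redfern rises to 20% + 56% = 76%, and Basalt's stake falls to 24%.
Kwame holds 76% of Redfern, so Kwame controls Redfern.
After the transaction, neither Kwame nor any entity Kwame controls holds a voting interest in Palisade, so Kwame still does not control it.
No new person acquires control, so the clause is not triggered.

No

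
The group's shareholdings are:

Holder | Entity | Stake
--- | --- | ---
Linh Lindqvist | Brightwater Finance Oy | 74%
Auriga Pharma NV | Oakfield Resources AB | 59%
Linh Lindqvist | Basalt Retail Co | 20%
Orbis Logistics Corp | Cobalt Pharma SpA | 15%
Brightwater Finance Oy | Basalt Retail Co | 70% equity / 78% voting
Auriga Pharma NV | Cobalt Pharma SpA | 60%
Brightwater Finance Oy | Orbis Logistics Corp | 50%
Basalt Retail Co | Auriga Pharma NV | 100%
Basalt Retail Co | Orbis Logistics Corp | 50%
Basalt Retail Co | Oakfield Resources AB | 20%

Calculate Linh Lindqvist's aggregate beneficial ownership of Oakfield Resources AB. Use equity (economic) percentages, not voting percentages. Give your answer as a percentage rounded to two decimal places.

56.72%

Linh reaches Oakfield along 4 paths.
Via Basalt: 20% × 20% = 4%.
Via Brightwater → Basalt: 74% × 70% × 20% = 10.36%.
Via Basalt → Auriga: 20% × 100% × 59% = 11.8%.
Via Brightwater → Basalt → Auriga: 74% × 70% × 100% × 59% = 30.562%.
Total: 4% + 10.36% + 11.8% + 30.562% = 56.722%.
Rounded: 56.72%.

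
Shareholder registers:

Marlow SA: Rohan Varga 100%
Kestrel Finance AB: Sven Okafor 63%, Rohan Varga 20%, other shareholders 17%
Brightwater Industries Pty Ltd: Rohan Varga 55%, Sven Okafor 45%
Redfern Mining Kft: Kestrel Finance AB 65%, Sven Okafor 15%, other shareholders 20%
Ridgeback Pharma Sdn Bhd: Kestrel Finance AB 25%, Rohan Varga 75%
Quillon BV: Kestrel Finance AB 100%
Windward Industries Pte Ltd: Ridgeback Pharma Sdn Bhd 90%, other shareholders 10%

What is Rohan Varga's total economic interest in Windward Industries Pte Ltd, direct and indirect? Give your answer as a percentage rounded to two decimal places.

72.00%

Rohan reaches Windward along 2 paths.
Via Kestrel → Ridgeback: 20% × 25% × 90% = 4.5%.
Via Ridgeback: 75% × 90% = 67.5%.
Total: 4.5% + 67.5% = 72%.
Rounded: 72.00%.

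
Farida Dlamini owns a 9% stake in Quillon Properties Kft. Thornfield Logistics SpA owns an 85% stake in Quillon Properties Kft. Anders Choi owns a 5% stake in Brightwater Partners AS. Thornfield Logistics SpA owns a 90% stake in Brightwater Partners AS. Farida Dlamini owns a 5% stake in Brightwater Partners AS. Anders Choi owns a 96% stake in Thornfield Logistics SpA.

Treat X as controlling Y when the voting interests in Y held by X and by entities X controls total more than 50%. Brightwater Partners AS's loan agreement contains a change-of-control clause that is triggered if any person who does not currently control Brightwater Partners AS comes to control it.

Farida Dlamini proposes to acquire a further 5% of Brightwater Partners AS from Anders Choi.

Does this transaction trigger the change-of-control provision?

No

The purchase adds only to Farida's holdings (Anders's stake shrinks), so Farida is the only person who could newly come to control Brightwater.
Farida's largest direct stake is 9% in Quillon, which does not meet the threshold, so Farida controls no company.
In Brightwater, Farida's side holds only 5%, not > 50%.
So before the transaction, Farida does not control Brightwater.
After the purchase, Farida's direct stake in Brightwater rises to 5% + 5% = 10%, and Anders's stake falls to 0%.
After the transaction, Farida's side holds 10% of Brightwater, not > 50%, so Farida still does not control Brightwater.
No new person acquires control, so the clause is not triggered.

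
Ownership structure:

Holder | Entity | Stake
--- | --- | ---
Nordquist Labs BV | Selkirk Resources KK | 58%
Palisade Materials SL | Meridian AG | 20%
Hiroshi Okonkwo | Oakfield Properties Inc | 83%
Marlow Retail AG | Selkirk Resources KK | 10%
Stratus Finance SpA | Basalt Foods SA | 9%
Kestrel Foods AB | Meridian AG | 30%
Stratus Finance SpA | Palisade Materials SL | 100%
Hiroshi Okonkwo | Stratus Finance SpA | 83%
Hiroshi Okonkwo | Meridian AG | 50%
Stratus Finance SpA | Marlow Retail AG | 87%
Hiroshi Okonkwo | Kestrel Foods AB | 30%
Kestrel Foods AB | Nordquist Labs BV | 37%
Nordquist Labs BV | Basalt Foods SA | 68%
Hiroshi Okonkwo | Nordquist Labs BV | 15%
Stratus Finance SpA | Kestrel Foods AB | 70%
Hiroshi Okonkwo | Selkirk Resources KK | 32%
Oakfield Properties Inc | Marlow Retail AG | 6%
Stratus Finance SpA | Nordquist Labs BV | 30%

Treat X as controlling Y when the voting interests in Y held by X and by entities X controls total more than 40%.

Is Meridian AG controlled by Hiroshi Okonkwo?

Yes

Hiroshi holds 83% of Stratus, so Hiroshi controls Stratus.
Stratus holds 100% of Palisade, so Hiroshi controls Palisade.
Hiroshi and Stratus together hold 30% + 70% = 100% of Kestrel, so Hiroshi controls Kestrel.
Kestrel and Hiroshi and Palisade together hold 30% + 50% + 20% = 100% of Meridian, so Hiroshi controls Meridian.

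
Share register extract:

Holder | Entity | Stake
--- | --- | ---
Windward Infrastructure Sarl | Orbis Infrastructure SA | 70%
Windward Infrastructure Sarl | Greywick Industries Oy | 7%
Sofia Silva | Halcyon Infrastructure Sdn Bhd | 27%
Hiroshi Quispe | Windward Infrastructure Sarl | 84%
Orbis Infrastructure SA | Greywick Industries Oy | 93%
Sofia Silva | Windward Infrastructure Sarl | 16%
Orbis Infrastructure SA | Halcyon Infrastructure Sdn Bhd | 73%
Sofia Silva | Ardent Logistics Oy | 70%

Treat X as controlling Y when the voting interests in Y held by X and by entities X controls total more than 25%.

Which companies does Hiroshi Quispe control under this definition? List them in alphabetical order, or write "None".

Greywick Industries Oy, Halcyon Infrastructure Sdn Bhd, Orbis Infrastructure SA, Windward Infrastructure Sarl

Hiroshi holds 84% of Windward, so Hiroshi controls Windward.
Windward holds 70% of Orbis, so Hiroshi controls Orbis.
Orbis and Windward together hold 93% + 7% = 100% of Greywick, so Hiroshi controls Greywick.
Orbis holds 73% of Halcyon, so Hiroshi controls Halcyon.
No other company's threshold is met.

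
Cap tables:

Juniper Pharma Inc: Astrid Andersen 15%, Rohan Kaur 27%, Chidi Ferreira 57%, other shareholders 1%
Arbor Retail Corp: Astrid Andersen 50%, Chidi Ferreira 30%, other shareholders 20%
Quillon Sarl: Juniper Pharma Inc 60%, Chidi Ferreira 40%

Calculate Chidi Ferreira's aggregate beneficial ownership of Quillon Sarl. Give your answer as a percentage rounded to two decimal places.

Chidi reaches Quillon along 2 paths.
Via Juniper: 57% × 60% = 34.2%.
Direct stake: 40% = 40%.
Total: 34.2% + 40% = 74.2%.
Rounded: 74.20%.

74.20%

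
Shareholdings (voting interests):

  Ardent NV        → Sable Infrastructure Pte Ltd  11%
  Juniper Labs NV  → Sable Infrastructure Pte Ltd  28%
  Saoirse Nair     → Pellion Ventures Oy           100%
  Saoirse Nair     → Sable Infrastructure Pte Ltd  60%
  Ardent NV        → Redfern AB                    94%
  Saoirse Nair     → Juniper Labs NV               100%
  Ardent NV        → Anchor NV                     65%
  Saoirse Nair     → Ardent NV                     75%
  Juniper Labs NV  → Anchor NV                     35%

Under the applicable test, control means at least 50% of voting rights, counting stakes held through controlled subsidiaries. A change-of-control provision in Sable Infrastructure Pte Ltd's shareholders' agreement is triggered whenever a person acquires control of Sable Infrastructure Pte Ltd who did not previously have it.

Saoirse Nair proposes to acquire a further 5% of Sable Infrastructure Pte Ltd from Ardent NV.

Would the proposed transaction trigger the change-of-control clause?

The purchase adds only to Saoirse's holdings (Ardent's stake shrinks), so Saoirse is the only person who could newly come to control Sable.
Saoirse holds 75% of Ardent, so Saoirse controls Ardent.
Saoirse holds 100% of Juniper, so Saoirse controls Juniper.
Saoirse and Juniper and Ardent together hold 60% + 28% + 11% = 99% of Sable, so Saoirse controls Sable.
So Saoirse already controls Sable before the transaction.
After the purchase, Saoirse's direct stake in Sable rises to 60% + 5% = 65%, and Ardent's stake falls to 6%.
Saoirse controlled Sable already, so this is not a new person acquiring control; every other person's position is unchanged or reduced.
No new person acquires control, so the clause is not triggered.

No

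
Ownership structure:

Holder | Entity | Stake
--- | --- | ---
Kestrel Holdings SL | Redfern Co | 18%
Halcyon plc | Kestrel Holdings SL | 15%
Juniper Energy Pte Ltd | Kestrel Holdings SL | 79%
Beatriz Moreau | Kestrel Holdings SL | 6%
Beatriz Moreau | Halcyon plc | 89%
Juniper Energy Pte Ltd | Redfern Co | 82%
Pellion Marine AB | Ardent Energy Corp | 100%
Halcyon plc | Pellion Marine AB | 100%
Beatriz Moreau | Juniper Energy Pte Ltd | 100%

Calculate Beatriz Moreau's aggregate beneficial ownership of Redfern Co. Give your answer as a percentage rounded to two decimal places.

99.70%

Beatriz reaches Redfern along 4 paths.
Via Halcyon → Kestrel: 89% × 15% × 18% = 2.403%.
Via Kestrel: 6% × 18% = 1.08%.
Via Juniper → Kestrel: 100% × 79% × 18% = 14.22%.
Via Juniper: 100% × 82% = 82%.
Total: 2.403% + 1.08% + 14.22% + 82% = 99.703%.
Rounded: 99.70%.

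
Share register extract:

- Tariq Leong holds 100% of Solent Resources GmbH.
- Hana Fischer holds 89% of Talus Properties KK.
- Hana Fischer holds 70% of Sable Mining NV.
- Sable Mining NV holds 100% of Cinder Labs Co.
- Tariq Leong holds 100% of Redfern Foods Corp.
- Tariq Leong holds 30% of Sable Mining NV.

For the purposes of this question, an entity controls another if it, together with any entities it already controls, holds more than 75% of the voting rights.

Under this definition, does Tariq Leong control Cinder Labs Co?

No

Tariq holds 100% of Solent, so Tariq controls Solent.
Tariq holds 100% of Redfern, so Tariq controls Redfern.
Neither Tariq nor any entity Tariq controls holds any voting interest in Cinder.
So Tariq does not control Cinder.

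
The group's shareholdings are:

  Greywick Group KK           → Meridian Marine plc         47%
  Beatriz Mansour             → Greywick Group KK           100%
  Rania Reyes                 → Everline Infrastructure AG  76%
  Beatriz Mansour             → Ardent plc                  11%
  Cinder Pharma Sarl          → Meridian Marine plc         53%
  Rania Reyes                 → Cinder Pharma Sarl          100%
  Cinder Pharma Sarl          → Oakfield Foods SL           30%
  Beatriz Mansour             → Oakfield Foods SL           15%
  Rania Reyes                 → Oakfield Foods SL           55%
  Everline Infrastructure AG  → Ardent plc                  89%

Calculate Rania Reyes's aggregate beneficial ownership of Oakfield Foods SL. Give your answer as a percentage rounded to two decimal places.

85.00%

Rania reaches Oakfield along 2 paths.
Direct stake: 55% = 55%.
Via Cinder: 100% × 30% = 30%.
Total: 55% + 30% = 85%.
Rounded: 85.00%.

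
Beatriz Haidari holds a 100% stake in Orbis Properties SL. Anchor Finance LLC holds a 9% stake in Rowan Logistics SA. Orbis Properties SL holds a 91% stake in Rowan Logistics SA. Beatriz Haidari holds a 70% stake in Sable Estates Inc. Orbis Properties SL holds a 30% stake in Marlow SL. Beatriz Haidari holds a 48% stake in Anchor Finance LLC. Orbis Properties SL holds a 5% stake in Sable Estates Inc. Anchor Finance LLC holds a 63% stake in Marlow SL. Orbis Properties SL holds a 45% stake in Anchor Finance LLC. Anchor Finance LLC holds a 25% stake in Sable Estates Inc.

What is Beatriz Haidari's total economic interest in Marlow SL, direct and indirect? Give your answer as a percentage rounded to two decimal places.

Beatriz reaches Marlow along 3 paths.
Via Anchor: 48% × 63% = 30.24%.
Via Orbis → Anchor: 100% × 45% × 63% = 28.35%.
Via Orbis: 100% × 30% = 30%.
Total: 30.24% + 28.35% + 30% = 88.59%.

88.59%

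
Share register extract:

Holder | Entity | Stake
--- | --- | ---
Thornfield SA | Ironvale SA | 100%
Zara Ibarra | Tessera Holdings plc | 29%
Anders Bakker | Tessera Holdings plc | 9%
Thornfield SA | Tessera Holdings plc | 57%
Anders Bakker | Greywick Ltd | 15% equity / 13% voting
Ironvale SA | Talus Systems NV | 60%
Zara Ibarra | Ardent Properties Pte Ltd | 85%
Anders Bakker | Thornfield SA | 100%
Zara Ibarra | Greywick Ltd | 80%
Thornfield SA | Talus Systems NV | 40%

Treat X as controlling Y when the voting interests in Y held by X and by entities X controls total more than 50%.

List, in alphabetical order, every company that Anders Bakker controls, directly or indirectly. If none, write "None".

Anders holds 100% of Thornfield, so Anders controls Thornfield.
Thornfield holds 100% of Ironvale, so Anders controls Ironvale.
Thornfield and Ironvale together hold 40% + 60% = 100% of Talus, so Anders controls Talus.
Thornfield and Anders together hold 57% + 9% = 66% of Tessera, so Anders controls Tessera.
No other company's threshold is met.

Ironvale SA, Talus Systems NV, Tessera Holdings plc, Thornfield SA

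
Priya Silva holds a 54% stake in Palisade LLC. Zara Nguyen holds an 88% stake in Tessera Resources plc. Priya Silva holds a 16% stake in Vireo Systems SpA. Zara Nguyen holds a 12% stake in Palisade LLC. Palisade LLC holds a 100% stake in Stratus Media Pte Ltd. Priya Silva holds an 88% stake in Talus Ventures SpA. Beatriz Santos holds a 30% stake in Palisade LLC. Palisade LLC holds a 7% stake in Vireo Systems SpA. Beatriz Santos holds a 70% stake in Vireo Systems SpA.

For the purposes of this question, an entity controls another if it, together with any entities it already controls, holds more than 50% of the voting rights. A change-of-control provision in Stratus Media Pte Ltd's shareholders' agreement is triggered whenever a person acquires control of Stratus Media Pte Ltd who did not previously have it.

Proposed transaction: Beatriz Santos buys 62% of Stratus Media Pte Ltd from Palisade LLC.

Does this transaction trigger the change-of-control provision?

Yes

The purchase adds only to Beatriz's holdings (Palisade's stake shrinks), so Beatriz is the only person who could newly come to control Stratus.
Beatriz holds 70% of Vireo, so Beatriz controls Vireo.
Neither Beatriz nor any entity Beatriz controls holds any voting interest in Stratus.
So before the transaction, Beatriz does not control Stratus.
After the purchase, Beatriz holds 62% of Stratus directly, and Palisade's stake falls to 38%.
Beatriz holds 62% of Stratus, so Beatriz controls Stratus.
Beatriz did not control Stratus before and does after, so the clause is triggered.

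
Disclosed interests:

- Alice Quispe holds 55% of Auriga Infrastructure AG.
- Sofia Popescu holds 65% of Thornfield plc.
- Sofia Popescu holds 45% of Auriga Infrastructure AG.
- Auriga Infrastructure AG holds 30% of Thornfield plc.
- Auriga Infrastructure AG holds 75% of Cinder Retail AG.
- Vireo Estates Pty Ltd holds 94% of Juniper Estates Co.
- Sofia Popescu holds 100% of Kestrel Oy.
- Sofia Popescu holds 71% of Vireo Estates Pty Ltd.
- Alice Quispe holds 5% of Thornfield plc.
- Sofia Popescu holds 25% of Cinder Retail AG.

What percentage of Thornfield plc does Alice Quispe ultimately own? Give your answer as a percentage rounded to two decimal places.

21.50%

Alice reaches Thornfield along 2 paths.
Via Auriga: 55% × 30% = 16.5%.
Direct stake: 5% = 5%.
Total: 16.5% + 5% = 21.5%.
Rounded: 21.50%.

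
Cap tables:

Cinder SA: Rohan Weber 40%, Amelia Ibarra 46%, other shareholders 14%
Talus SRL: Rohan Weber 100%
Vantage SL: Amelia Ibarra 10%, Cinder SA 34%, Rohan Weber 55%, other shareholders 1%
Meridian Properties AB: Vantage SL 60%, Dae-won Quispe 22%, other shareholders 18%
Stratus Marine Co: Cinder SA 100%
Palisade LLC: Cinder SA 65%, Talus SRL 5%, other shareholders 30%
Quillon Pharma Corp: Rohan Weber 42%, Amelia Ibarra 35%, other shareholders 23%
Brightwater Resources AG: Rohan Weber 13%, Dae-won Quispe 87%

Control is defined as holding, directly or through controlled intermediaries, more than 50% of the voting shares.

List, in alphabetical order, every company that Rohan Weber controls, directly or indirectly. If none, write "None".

Rohan holds 100% of Talus, so Rohan controls Talus.
Rohan holds 55% of Vantage, so Rohan controls Vantage.
Vantage holds 60% of Meridian, so Rohan controls Meridian.
No other company's threshold is met.

Meridian Properties AB, Talus SRL, Vantage SL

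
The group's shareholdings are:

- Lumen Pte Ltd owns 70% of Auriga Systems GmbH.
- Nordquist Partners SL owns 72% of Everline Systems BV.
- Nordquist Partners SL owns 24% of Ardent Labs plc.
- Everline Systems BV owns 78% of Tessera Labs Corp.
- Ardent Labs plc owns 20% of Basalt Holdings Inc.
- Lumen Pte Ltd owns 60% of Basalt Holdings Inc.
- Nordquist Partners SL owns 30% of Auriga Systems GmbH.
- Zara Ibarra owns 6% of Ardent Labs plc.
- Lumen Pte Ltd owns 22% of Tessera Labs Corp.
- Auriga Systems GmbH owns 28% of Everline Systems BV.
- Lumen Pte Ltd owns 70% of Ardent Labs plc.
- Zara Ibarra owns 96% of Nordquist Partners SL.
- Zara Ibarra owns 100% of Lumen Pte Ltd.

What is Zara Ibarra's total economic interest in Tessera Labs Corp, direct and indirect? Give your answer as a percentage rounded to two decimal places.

97.49%

Zara reaches Tessera along 4 paths.
Via Lumen: 100% × 22% = 22%.
Via Lumen → Auriga → Everline: 100% × 70% × 28% × 78% = 15.288%.
Via Nordquist → Auriga → Everline: 96% × 30% × 28% × 78% = 6.28992%.
Via Nordquist → Everline: 96% × 72% × 78% = 53.9136%.
Total: 22% + 15.288% + 6.28992% + 53.9136% = 97.49152%.
Rounded: 97.49%.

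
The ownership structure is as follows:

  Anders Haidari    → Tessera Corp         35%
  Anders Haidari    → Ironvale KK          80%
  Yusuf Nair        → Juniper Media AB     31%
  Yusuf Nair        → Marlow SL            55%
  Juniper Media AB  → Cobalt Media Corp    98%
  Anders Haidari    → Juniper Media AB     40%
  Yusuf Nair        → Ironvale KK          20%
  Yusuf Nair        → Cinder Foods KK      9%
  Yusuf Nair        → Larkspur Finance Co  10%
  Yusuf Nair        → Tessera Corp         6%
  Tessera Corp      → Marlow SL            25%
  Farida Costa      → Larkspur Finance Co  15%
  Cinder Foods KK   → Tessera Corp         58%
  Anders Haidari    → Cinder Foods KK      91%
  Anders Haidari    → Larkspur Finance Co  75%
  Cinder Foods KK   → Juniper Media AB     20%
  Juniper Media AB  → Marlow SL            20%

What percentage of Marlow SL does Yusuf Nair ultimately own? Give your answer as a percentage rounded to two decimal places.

64.37%

Yusuf reaches Marlow along 5 paths.
Via Tessera: 6% × 25% = 1.5%.
Via Cinder → Tessera: 9% × 58% × 25% = 1.305%.
Via Juniper: 31% × 20% = 6.2%.
Via Cinder → Juniper: 9% × 20% × 20% = 0.36%.
Direct stake: 55% = 55%.
Total: 1.5% + 1.305% + 6.2% + 0.36% + 55% = 64.365%.
Rounded: 64.37%.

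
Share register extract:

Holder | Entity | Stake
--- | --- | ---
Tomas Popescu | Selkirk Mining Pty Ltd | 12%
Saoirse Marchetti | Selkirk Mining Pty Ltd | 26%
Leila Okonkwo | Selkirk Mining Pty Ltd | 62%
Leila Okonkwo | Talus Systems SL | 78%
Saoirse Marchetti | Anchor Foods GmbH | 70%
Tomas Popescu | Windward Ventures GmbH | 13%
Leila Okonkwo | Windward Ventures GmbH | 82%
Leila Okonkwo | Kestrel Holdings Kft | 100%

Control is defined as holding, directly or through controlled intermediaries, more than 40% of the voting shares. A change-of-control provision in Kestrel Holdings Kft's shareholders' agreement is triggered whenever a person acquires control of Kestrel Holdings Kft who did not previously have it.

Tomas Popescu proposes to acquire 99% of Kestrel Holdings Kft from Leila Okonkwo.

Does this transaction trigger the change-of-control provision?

The purchase adds only to Tomas's holdings (Leila's stake shrinks), so Tomas is the only person who could newly come to control Kestrel.
Tomas's largest direct stake is 13% in Windward, which does not meet the threshold, so Tomas controls no company.
Neither Tomas nor any entity Tomas controls holds any voting interest in Kestrel.
So before the transaction, Tomas does not control Kestrel.
After the purchase, Tomas holds 99% of Kestrel directly, and Leila's stake falls to 1%.
Tomas holds 99% of Kestrel, so Tomas controls Kestrel.
Tomas did not control Kestrel before and does after, so the clause is triggered.

Yes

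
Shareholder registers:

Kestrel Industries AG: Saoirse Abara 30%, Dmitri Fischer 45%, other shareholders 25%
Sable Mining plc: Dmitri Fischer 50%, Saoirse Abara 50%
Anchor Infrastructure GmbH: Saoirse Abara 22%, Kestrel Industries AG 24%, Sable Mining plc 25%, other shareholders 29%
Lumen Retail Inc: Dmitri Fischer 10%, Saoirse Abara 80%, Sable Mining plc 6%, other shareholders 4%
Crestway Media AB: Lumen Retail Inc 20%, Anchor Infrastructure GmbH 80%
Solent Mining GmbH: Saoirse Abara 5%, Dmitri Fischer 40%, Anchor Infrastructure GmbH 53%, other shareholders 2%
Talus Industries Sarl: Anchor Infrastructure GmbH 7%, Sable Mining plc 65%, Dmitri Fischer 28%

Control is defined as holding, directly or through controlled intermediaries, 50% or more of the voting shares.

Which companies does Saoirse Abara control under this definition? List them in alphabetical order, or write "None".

Lumen Retail Inc, Sable Mining plc, Talus Industries Sarl

Saoirse holds 50% of Sable, so Saoirse controls Sable.
Saoirse and Sable together hold 80% + 6% = 86% of Lumen, so Saoirse controls Lumen.
Sable holds 65% of Talus, so Saoirse controls Talus.
No other company's threshold is met.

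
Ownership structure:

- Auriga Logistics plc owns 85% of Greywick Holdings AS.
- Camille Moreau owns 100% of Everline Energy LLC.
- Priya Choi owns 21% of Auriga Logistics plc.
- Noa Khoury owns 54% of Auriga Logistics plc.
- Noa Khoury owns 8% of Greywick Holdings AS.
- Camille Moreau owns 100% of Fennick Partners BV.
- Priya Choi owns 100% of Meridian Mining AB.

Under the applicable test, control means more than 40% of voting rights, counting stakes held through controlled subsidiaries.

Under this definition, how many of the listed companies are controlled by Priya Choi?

Priya holds 100% of Meridian, so Priya controls Meridian.
No other company's threshold is met.
Priya controls 1 company.

1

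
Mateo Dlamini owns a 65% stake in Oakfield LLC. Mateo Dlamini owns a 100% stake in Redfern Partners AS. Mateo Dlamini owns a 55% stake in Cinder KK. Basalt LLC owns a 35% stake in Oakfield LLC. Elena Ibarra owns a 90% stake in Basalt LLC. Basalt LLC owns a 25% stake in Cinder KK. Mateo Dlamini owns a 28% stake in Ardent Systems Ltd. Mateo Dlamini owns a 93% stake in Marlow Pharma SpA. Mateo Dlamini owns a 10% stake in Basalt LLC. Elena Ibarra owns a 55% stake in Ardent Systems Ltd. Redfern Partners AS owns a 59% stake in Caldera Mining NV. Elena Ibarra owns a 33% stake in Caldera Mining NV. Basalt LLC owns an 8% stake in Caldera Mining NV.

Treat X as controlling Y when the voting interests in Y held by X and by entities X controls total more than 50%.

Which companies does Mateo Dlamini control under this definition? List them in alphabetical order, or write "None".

Mateo holds 100% of Redfern, so Mateo controls Redfern.
Redfern holds 59% of Caldera, so Mateo controls Caldera.
Mateo holds 65% of Oakfield, so Mateo controls Oakfield.
Mateo holds 93% of Marlow, so Mateo controls Marlow.
Mateo holds 55% of Cinder, so Mateo controls Cinder.
No other company's threshold is met.

Caldera Mining NV, Cinder KK, Marlow Pharma SpA, Oakfield LLC, Redfern Partners AS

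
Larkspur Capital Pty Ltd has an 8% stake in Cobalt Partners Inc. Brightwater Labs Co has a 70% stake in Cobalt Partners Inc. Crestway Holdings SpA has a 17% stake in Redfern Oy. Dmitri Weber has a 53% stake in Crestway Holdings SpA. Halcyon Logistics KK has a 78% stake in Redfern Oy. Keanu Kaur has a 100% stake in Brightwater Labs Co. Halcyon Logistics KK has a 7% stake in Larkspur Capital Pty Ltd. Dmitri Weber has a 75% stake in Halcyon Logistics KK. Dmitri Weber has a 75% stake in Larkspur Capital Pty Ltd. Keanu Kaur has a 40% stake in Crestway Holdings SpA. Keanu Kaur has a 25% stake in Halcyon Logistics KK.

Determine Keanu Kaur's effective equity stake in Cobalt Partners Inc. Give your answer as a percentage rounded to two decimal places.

70.14%

Keanu reaches Cobalt along 2 paths.
Via Halcyon → Larkspur: 25% × 7% × 8% = 0.14%.
Via Brightwater: 100% × 70% = 70%.
Total: 0.14% + 70% = 70.14%.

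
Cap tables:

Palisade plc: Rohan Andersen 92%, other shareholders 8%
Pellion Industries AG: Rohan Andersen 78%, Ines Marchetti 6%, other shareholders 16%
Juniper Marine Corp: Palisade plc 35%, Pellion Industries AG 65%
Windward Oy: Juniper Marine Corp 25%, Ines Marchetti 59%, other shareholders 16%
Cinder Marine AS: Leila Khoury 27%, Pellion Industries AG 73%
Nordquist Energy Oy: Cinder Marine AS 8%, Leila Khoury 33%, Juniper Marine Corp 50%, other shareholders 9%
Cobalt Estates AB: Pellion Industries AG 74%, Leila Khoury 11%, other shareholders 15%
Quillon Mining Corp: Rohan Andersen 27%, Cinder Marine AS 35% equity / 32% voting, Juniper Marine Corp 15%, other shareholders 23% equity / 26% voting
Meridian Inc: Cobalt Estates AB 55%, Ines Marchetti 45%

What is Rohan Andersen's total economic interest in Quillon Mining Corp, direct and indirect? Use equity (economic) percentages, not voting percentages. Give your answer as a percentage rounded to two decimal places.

59.36%

Rohan reaches Quillon along 4 paths.
Direct stake: 27% = 27%.
Via Pellion → Cinder: 78% × 73% × 35% = 19.929%.
Via Palisade → Juniper: 92% × 35% × 15% = 4.83%.
Via Pellion → Juniper: 78% × 65% × 15% = 7.605%.
Total: 27% + 19.929% + 4.83% + 7.605% = 59.364%.
Rounded: 59.36%.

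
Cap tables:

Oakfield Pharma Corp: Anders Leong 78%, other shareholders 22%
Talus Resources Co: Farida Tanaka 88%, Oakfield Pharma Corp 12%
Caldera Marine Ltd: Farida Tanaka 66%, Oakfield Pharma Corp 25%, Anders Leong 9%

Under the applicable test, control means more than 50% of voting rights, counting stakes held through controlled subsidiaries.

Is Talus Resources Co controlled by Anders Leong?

No

Anders holds 78% of Oakfield, so Anders controls Oakfield.
In Talus, Anders's side holds only 12%, not > 50%.
So Anders does not control Talus.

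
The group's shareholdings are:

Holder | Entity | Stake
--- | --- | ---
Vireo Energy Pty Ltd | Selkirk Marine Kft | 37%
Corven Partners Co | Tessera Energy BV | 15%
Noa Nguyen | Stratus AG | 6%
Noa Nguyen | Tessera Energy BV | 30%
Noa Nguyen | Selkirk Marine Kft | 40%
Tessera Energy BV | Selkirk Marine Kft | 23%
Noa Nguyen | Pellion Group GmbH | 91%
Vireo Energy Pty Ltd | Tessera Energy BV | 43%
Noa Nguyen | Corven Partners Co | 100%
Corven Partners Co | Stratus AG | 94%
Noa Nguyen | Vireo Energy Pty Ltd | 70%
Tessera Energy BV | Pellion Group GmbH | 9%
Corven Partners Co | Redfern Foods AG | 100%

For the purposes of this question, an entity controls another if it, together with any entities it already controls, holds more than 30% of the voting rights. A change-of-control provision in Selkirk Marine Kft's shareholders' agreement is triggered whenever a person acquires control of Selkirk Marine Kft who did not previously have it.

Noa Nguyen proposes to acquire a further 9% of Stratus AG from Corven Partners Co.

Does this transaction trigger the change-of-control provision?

The purchase adds only to Noa's holdings (Corven's stake shrinks), so Noa is the only person who could newly come to control Selkirk.
Noa holds 70% of Vireo, so Noa controls Vireo.
Noa holds 100% of Corven, so Noa controls Corven.
Noa and Corven and Vireo together hold 30% + 15% + 43% = 88% of Tessera, so Noa controls Tessera.
Tessera and Noa and Vireo together hold 23% + 40% + 37% = 100% of Selkirk, so Noa controls Selkirk.
So Noa already controls Selkirk before the transaction.
After the purchase, Noa's direct stake in Stratus rises to 6% + 9% = 15%, and Corven's stake falls to 85%.
Noa controlled Selkirk already, so this is not a new person acquiring control; every other person's position is unchanged or reduced.
No new person acquires control, so the clause is not triggered.

No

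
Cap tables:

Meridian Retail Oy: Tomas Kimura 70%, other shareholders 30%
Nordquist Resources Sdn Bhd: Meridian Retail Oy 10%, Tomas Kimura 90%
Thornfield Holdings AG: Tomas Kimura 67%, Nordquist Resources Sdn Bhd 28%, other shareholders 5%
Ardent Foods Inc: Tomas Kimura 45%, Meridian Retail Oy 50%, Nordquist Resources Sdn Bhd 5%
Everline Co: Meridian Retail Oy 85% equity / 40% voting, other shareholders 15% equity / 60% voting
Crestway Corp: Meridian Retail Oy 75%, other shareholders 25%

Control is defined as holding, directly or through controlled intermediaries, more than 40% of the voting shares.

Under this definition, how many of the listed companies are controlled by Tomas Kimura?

5

Tomas holds 70% of Meridian, so Tomas controls Meridian.
Meridian and Tomas together hold 10% + 90% = 100% of Nordquist, so Tomas controls Nordquist.
Tomas and Nordquist together hold 67% + 28% = 95% of Thornfield, so Tomas controls Thornfield.
Tomas and Meridian and Nordquist together hold 45% + 50% + 5% = 100% of Ardent, so Tomas controls Ardent.
Meridian holds 75% of Crestway, so Tomas controls Crestway.
No other company's threshold is met.
Tomas controls 5 companies.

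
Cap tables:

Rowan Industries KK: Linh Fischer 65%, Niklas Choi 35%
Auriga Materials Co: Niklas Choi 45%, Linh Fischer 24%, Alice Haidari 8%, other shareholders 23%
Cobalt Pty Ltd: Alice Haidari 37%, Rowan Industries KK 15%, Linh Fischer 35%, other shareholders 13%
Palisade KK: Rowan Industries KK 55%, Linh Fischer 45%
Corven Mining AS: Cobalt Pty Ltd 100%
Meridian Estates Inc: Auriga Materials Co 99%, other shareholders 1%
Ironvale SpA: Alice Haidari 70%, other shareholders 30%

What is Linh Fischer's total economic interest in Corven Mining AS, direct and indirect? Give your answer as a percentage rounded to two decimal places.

44.75%

Linh reaches Corven along 2 paths.
Via Rowan → Cobalt: 65% × 15% × 100% = 9.75%.
Via Cobalt: 35% × 100% = 35%.
Total: 9.75% + 35% = 44.75%.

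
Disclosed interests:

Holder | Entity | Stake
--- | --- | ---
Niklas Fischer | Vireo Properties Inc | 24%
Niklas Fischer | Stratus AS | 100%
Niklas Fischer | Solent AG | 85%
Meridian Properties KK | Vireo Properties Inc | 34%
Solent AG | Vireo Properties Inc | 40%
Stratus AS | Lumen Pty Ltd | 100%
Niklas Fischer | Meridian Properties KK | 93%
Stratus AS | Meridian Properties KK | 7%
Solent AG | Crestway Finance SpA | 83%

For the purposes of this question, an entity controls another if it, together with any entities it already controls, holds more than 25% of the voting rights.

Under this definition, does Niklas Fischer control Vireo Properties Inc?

Yes

Niklas holds 85% of Solent, so Niklas controls Solent.
Niklas holds 100% of Stratus, so Niklas controls Stratus.
Niklas and Stratus together hold 93% + 7% = 100% of Meridian, so Niklas controls Meridian.
Meridian and Solent and Niklas together hold 34% + 40% + 24% = 98% of Vireo, so Niklas controls Vireo.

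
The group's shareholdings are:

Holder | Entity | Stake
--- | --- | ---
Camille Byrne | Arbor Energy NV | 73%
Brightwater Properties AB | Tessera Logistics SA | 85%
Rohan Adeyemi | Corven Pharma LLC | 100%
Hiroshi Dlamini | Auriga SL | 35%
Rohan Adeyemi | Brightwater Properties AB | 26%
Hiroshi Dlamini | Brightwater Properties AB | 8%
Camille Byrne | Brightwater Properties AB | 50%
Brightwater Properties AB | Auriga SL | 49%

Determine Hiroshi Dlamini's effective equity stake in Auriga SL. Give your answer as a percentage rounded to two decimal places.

38.92%

Hiroshi reaches Auriga along 2 paths.
Via Brightwater: 8% × 49% = 3.92%.
Direct stake: 35% = 35%.
Total: 3.92% + 35% = 38.92%.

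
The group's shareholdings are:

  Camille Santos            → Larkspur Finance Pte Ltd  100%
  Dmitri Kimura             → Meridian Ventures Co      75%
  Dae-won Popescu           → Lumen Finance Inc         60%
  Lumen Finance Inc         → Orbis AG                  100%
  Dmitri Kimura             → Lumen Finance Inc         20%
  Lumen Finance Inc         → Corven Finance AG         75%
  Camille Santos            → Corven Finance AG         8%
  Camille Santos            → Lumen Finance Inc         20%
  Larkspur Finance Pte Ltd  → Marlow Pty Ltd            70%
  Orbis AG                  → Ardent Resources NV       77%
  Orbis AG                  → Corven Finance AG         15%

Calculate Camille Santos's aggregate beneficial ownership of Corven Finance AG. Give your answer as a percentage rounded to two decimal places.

Camille reaches Corven along 3 paths.
Via Lumen → Orbis: 20% × 100% × 15% = 3%.
Direct stake: 8% = 8%.
Via Lumen: 20% × 75% = 15%.
Total: 3% + 8% + 15% = 26%.
Rounded: 26.00%.

26.00%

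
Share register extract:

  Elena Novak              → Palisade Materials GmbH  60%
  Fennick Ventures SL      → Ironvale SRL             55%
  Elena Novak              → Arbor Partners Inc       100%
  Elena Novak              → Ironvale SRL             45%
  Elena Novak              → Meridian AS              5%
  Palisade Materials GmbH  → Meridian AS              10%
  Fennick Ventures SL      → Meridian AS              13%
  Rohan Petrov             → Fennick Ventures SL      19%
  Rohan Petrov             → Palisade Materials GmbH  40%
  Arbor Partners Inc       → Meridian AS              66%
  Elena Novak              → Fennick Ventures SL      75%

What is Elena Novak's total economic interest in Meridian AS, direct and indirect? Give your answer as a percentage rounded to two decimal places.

Elena reaches Meridian along 4 paths.
Via Arbor: 100% × 66% = 66%.
Via Fennick: 75% × 13% = 9.75%.
Direct stake: 5% = 5%.
Via Palisade: 60% × 10% = 6%.
Total: 66% + 9.75% + 5% + 6% = 86.75%.

86.75%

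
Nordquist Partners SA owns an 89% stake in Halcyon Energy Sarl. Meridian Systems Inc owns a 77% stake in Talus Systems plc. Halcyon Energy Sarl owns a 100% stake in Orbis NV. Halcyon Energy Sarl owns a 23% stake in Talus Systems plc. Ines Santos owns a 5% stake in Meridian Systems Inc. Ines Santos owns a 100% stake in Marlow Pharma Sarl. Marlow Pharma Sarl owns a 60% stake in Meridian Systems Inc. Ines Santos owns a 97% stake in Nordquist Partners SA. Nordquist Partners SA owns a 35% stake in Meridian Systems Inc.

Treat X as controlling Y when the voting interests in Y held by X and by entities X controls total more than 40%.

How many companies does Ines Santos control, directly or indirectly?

Ines holds 97% of Nordquist, so Ines controls Nordquist.
Ines holds 100% of Marlow, so Ines controls Marlow.
Nordquist holds 89% of Halcyon, so Ines controls Halcyon.
Marlow and Nordquist and Ines together hold 60% + 35% + 5% = 100% of Meridian, so Ines controls Meridian.
Halcyon holds 100% of Orbis, so Ines controls Orbis.
Meridian and Halcyon together hold 77% + 23% = 100% of Talus, so Ines controls Talus.
Ines controls 6 companies.

6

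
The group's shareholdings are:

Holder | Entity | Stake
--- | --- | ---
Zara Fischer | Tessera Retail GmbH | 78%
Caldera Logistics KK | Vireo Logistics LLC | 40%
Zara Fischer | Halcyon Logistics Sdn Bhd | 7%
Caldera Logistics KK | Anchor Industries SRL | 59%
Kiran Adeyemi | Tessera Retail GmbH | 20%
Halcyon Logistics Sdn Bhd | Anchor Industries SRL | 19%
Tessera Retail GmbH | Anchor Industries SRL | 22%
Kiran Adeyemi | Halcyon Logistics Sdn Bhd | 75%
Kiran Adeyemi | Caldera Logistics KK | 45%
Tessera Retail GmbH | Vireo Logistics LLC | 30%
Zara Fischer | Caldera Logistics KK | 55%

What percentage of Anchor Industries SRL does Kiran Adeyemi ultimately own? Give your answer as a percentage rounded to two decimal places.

45.20%

Kiran reaches Anchor along 3 paths.
Via Caldera: 45% × 59% = 26.55%.
Via Halcyon: 75% × 19% = 14.25%.
Via Tessera: 20% × 22% = 4.4%.
Total: 26.55% + 14.25% + 4.4% = 45.2%.
Rounded: 45.20%.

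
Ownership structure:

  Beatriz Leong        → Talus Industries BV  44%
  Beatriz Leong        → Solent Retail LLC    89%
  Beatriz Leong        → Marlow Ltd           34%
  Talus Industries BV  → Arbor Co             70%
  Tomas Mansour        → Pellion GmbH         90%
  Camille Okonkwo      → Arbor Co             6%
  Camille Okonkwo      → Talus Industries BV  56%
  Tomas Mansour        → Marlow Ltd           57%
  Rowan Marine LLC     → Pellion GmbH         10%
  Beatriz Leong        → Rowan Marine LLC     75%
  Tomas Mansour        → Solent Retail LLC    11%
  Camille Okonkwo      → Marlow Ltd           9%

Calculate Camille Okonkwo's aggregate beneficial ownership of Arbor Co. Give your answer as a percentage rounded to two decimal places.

45.20%

Camille reaches Arbor along 2 paths.
Direct stake: 6% = 6%.
Via Talus: 56% × 70% = 39.2%.
Total: 6% + 39.2% = 45.2%.
Rounded: 45.20%.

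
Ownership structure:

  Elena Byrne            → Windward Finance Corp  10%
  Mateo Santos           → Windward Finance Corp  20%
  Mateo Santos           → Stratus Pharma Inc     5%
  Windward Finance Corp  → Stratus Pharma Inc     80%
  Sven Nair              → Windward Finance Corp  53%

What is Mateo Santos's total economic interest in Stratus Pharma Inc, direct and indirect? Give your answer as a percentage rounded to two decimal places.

21.00%

Mateo reaches Stratus along 2 paths.
Via Windward: 20% × 80% = 16%.
Direct stake: 5% = 5%.
Total: 16% + 5% = 21%.
Rounded: 21.00%.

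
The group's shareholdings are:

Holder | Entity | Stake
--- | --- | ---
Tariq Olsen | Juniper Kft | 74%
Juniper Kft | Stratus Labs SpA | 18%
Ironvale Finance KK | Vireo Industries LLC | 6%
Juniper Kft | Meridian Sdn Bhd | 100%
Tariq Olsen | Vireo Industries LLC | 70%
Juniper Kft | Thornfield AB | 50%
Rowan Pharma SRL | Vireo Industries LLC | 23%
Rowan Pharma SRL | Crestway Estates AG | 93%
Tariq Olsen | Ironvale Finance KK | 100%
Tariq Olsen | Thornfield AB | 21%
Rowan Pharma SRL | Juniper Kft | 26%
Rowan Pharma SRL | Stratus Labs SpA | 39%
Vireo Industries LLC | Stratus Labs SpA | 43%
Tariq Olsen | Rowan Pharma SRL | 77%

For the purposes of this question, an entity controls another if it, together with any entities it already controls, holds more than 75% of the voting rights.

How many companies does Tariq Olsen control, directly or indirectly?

Tariq holds 77% of Rowan, so Tariq controls Rowan.
Tariq holds 100% of Ironvale, so Tariq controls Ironvale.
Rowan holds 93% of Crestway, so Tariq controls Crestway.
Tariq and Rowan together hold 74% + 26% = 100% of Juniper, so Tariq controls Juniper.
Ironvale and Rowan and Tariq together hold 6% + 23% + 70% = 99% of Vireo, so Tariq controls Vireo.
Juniper holds 100% of Meridian, so Tariq controls Meridian.
Vireo and Juniper and Rowan together hold 43% + 18% + 39% = 100% of Stratus, so Tariq controls Stratus.
No other company's threshold is met.
Tariq controls 7 companies.

7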